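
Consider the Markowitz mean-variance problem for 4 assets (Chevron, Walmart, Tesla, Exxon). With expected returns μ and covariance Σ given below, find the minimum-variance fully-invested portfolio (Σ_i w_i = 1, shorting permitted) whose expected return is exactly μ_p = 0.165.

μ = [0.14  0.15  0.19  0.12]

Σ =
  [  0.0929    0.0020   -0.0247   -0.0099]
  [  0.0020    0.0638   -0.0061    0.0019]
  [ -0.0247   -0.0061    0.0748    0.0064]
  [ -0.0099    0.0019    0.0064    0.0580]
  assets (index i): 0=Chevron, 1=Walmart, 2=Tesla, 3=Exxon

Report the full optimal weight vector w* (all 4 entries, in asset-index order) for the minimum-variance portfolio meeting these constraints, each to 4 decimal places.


0.2362  0.2547  0.4662  0.0429

p=Σ⁻¹μ = [2.5811  2.5365  3.4240  2.0486]
q=Σ⁻¹𝟙 = [17.3142  16.4171  18.9218  17.5710]
a=μᵀp=1.638222  b=𝟙ᵀp=10.590208  c=𝟙ᵀq=70.224054  D=ac−b²=2.890058
λ₁=(c·0.165−b)/D = (70.224054·0.165−10.590208)/2.890058 = 0.344893
λ₂=(a−b·0.165)/D = (1.638222−10.590208·0.165)/2.890058 = -0.037772
w* = 0.344893·p + -0.037772·q:
  w_0 = 0.344893·2.5811 + -0.037772·17.3142 = 0.2362  (Chevron)
  w_1 = 0.344893·2.5365 + -0.037772·16.4171 = 0.2547  (Walmart)
  w_2 = 0.344893·3.4240 + -0.037772·18.9218 = 0.4662  (Tesla)
  w_3 = 0.344893·2.0486 + -0.037772·17.5710 = 0.0429  (Exxon)
Σw_i=1.0000  μᵀw=0.1650
σ²=wᵀΣw=λ₁·μ_p+λ₂ = 0.344893·0.165 + -0.037772 = 0.019136 ≈ 0.0191


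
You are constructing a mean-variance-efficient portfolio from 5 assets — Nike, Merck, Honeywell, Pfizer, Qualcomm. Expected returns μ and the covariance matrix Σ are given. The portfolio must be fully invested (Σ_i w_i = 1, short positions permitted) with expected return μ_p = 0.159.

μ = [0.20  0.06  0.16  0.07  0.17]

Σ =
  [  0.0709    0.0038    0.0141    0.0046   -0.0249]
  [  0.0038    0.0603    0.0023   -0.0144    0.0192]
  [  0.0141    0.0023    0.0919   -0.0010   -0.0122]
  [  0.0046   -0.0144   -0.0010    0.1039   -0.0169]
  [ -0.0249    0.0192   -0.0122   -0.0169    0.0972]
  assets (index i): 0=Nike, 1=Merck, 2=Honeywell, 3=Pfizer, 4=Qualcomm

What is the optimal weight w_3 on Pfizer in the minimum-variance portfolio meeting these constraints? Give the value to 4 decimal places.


0.1353

g=Σ⁻¹μ = [3.4960  -0.0058  1.6178  1.0261  3.0272]
h=Σ⁻¹𝟙 = [15.8359  13.5202  10.2891  13.3838  15.2926]
a=μᵀg=1.544150  b=𝟙ᵀg=9.161266  c=𝟙ᵀh=68.321666  D=ac−b²=21.570087
λ₁=(c·0.159−b)/D = (68.321666·0.159−9.161266)/21.570087 = 0.078900
λ₂=(a−b·0.159)/D = (1.544150−9.161266·0.159)/21.570087 = 0.004057
w* = 0.078900·g + 0.004057·h:
  w_0 = 0.078900·3.4960 + 0.004057·15.8359 = 0.3401  (Nike)
  w_1 = 0.078900·-0.0058 + 0.004057·13.5202 = 0.0544  (Merck)
  w_2 = 0.078900·1.6178 + 0.004057·10.2891 = 0.1694  (Honeywell)
  w_3 = 0.078900·1.0261 + 0.004057·13.3838 = 0.1353  (Pfizer)
  w_4 = 0.078900·3.0272 + 0.004057·15.2926 = 0.3009  (Qualcomm)
Σw_i=1.0000  μᵀw=0.1590
σ²=wᵀΣw=λ₁·μ_p+λ₂ = 0.078900·0.159 + 0.004057 = 0.016602 ≈ 0.0166


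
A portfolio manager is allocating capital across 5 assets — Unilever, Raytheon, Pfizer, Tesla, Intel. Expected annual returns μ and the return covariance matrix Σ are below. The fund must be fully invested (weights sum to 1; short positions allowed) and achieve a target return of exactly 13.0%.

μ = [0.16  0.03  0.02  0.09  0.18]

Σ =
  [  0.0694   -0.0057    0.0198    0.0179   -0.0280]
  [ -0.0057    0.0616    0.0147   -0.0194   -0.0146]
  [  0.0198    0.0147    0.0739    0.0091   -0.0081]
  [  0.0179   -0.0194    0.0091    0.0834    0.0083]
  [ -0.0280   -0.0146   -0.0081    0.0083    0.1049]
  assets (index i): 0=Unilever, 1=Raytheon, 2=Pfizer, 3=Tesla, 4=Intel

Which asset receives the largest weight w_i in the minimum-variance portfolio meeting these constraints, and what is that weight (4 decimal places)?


Unilever (0.3733)

p=Σ⁻¹μ = [3.7226  1.8787  -0.8512  0.5250  2.8638]
q=Σ⁻¹𝟙 = [19.4999  24.8783  3.8813  11.4175  17.5967]
a=μᵀp=1.197692  b=𝟙ᵀp=8.138938  c=𝟙ᵀq=77.273689  D=ac−b²=26.307764
λ₁=(c·0.130−b)/D = (77.273689·0.130−8.138938)/26.307764 = 0.072474
λ₂=(a−b·0.130)/D = (1.197692−8.138938·0.130)/26.307764 = 0.005308
w* = 0.072474·p + 0.005308·q:
  w_0 = 0.072474·3.7226 + 0.005308·19.4999 = 0.3733  (Unilever)
  w_1 = 0.072474·1.8787 + 0.005308·24.8783 = 0.2682  (Raytheon)
  w_2 = 0.072474·-0.8512 + 0.005308·3.8813 = -0.0411  (Pfizer)
  w_3 = 0.072474·0.5250 + 0.005308·11.4175 = 0.0987  (Tesla)
  w_4 = 0.072474·2.8638 + 0.005308·17.5967 = 0.3009  (Intel)
Σw_i=1.0000  μᵀw=0.1300
σ²=wᵀΣw=λ₁·μ_p+λ₂ = 0.072474·0.130 + 0.005308 = 0.014729 ≈ 0.0147


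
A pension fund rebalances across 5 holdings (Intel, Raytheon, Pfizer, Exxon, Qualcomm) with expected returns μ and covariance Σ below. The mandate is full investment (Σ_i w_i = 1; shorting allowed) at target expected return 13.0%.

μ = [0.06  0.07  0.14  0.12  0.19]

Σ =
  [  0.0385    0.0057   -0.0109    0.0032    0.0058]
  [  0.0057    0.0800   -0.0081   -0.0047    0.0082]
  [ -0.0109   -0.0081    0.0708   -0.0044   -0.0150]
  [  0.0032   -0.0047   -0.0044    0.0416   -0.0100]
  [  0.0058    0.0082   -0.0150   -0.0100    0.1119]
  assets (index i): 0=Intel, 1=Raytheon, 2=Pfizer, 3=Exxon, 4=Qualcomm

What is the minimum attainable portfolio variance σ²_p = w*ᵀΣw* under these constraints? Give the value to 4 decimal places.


p=Σ⁻¹μ = [1.6135  1.0567  3.0636  3.7527  2.2829]
q=Σ⁻¹𝟙 = [26.5393  13.4935  24.1898  29.0637  12.4121]
a=μᵀp=1.483758  b=𝟙ᵀp=11.769408  c=𝟙ᵀq=105.698347  D=ac−b²=18.311842
λ₁=(c·0.130−b)/D = (105.698347·0.130−11.769408)/18.311842 = 0.107656
λ₂=(a−b·0.130)/D = (1.483758−11.769408·0.130)/18.311842 = -0.002526
w* = 0.107656·p + -0.002526·q:
  w_0 = 0.107656·1.6135 + -0.002526·26.5393 = 0.1067  (Intel)
  w_1 = 0.107656·1.0567 + -0.002526·13.4935 = 0.0797  (Raytheon)
  w_2 = 0.107656·3.0636 + -0.002526·24.1898 = 0.2687  (Pfizer)
  w_3 = 0.107656·3.7527 + -0.002526·29.0637 = 0.3306  (Exxon)
  w_4 = 0.107656·2.2829 + -0.002526·12.4121 = 0.2144  (Qualcomm)
Σw_i=1.0000  μᵀw=0.1300
σ²=wᵀΣw=λ₁·μ_p+λ₂ = 0.107656·0.130 + -0.002526 = 0.011469 ≈ 0.0115

0.0115


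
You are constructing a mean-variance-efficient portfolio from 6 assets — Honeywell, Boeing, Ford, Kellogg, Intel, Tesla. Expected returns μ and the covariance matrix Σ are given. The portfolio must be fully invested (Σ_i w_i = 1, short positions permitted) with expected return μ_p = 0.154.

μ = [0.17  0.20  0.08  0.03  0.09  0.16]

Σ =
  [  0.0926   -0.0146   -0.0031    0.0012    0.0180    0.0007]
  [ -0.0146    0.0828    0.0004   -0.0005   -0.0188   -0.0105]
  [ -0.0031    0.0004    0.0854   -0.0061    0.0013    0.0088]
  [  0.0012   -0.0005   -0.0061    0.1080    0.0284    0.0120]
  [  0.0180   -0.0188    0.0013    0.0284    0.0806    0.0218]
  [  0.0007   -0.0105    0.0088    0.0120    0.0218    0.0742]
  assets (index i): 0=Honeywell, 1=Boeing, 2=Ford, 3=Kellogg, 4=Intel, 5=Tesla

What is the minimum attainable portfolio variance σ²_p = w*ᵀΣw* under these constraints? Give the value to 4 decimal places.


0.0160

p=Σ⁻¹μ = [2.2042  3.2751  0.7409  -0.1582  0.8104  2.2986]
q=Σ⁻¹𝟙 = [12.1446  17.4959  11.2656  6.4217  8.3535  11.0095]
a=μᵀp=1.524967  b=𝟙ᵀp=9.170984  c=𝟙ᵀq=66.690697  D=ac−b²=17.594145
λ₁=(c·0.154−b)/D = (66.690697·0.154−9.170984)/17.594145 = 0.062486
λ₂=(a−b·0.154)/D = (1.524967−9.170984·0.154)/17.594145 = 0.006402
w* = 0.062486·p + 0.006402·q:
  w_0 = 0.062486·2.2042 + 0.006402·12.1446 = 0.2155  (Honeywell)
  w_1 = 0.062486·3.2751 + 0.006402·17.4959 = 0.3167  (Boeing)
  w_2 = 0.062486·0.7409 + 0.006402·11.2656 = 0.1184  (Ford)
  w_3 = 0.062486·-0.1582 + 0.006402·6.4217 = 0.0312  (Kellogg)
  w_4 = 0.062486·0.8104 + 0.006402·8.3535 = 0.1041  (Intel)
  w_5 = 0.062486·2.2986 + 0.006402·11.0095 = 0.2141  (Tesla)
Σw_i=1.0000  μᵀw=0.1540
σ²=wᵀΣw=λ₁·μ_p+λ₂ = 0.062486·0.154 + 0.006402 = 0.016025 ≈ 0.0160


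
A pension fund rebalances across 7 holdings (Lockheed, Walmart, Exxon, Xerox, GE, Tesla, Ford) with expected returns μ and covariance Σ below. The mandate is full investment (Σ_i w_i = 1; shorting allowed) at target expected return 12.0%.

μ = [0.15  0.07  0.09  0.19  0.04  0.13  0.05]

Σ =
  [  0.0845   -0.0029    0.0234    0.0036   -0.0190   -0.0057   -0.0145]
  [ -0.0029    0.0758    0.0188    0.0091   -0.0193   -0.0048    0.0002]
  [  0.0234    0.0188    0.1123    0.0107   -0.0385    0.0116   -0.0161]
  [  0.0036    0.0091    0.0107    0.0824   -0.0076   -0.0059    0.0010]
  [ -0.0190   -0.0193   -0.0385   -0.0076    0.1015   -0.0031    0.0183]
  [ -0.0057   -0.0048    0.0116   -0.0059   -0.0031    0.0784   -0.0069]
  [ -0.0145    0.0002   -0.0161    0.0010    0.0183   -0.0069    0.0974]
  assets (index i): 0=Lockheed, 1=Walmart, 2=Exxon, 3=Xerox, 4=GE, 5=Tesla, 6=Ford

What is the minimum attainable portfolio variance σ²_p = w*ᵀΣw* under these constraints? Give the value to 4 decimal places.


x=Σ⁻¹μ = [2.1972  1.1108  0.2416  2.3108  1.2061  2.1404  0.7794]
y=Σ⁻¹𝟙 = [16.9694  16.2173  7.8355  11.3114  18.3312  16.4245  11.6583]
a=μᵀx=1.233603  b=𝟙ᵀx=9.986328  c=𝟙ᵀy=98.747564  D=ac−b²=22.088514
λ₁=(c·0.120−b)/D = (98.747564·0.120−9.986328)/22.088514 = 0.084360
λ₂=(a−b·0.120)/D = (1.233603−9.986328·0.120)/22.088514 = 0.001596
w* = 0.084360·x + 0.001596·y:
  w_0 = 0.084360·2.1972 + 0.001596·16.9694 = 0.2124  (Lockheed)
  w_1 = 0.084360·1.1108 + 0.001596·16.2173 = 0.1196  (Walmart)
  w_2 = 0.084360·0.2416 + 0.001596·7.8355 = 0.0329  (Exxon)
  w_3 = 0.084360·2.3108 + 0.001596·11.3114 = 0.2130  (Xerox)
  w_4 = 0.084360·1.2061 + 0.001596·18.3312 = 0.1310  (GE)
  w_5 = 0.084360·2.1404 + 0.001596·16.4245 = 0.2068  (Tesla)
  w_6 = 0.084360·0.7794 + 0.001596·11.6583 = 0.0844  (Ford)
Σw_i=1.0000  μᵀw=0.1200
σ²=wᵀΣw=λ₁·μ_p+λ₂ = 0.084360·0.120 + 0.001596 = 0.011719 ≈ 0.0117

0.0117


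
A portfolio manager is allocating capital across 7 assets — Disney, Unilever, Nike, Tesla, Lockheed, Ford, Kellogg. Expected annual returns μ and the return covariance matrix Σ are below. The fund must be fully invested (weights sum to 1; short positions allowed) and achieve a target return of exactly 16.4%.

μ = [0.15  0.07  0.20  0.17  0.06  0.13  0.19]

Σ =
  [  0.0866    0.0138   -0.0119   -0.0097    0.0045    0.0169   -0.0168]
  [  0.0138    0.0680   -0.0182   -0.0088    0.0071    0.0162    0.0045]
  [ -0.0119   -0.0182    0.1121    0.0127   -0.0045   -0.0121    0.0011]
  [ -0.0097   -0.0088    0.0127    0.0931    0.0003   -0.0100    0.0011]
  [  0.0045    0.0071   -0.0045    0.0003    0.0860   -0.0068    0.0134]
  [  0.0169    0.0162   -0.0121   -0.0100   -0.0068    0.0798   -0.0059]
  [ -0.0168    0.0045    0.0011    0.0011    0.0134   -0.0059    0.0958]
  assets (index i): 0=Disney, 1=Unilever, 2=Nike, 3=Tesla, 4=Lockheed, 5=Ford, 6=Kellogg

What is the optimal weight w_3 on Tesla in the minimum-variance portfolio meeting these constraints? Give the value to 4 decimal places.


u=Σ⁻¹μ = [2.2070  0.7838  2.1035  2.0053  0.3966  1.7796  2.3405]
v=Σ⁻¹𝟙 = [11.8482  12.4999  12.4227  12.6548  9.8590  12.6103  11.0387]
a=μᵀu=1.847357  b=𝟙ᵀu=11.616292  c=𝟙ᵀv=82.933443  D=ac−b²=18.269404
λ₁=(c·0.164−b)/D = (82.933443·0.164−11.616292)/18.269404 = 0.108640
λ₂=(a−b·0.164)/D = (1.847357−11.616292·0.164)/18.269404 = -0.003159
w* = 0.108640·u + -0.003159·v:
  w_0 = 0.108640·2.2070 + -0.003159·11.8482 = 0.2023  (Disney)
  w_1 = 0.108640·0.7838 + -0.003159·12.4999 = 0.0457  (Unilever)
  w_2 = 0.108640·2.1035 + -0.003159·12.4227 = 0.1893  (Nike)
  w_3 = 0.108640·2.0053 + -0.003159·12.6548 = 0.1779  (Tesla)
  w_4 = 0.108640·0.3966 + -0.003159·9.8590 = 0.0119  (Lockheed)
  w_5 = 0.108640·1.7796 + -0.003159·12.6103 = 0.1535  (Ford)
  w_6 = 0.108640·2.3405 + -0.003159·11.0387 = 0.2194  (Kellogg)
Σw_i=1.0000  μᵀw=0.1640
σ²=wᵀΣw=λ₁·μ_p+λ₂ = 0.108640·0.164 + -0.003159 = 0.014658 ≈ 0.0147

0.1779


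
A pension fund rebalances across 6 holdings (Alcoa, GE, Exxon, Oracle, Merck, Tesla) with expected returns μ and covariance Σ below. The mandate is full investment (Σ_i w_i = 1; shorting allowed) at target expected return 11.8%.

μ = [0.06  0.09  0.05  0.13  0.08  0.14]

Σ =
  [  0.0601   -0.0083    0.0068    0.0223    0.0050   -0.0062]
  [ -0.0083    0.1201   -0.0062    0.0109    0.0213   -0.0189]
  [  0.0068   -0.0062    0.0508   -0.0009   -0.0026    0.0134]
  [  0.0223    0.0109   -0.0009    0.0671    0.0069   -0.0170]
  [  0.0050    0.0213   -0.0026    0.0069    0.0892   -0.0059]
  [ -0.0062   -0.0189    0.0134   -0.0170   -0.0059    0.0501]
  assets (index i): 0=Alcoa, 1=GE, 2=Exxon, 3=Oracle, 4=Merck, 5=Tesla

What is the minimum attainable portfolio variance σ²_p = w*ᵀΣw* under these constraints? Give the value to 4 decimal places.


0.0125

x=Σ⁻¹μ = [0.5763  1.1012  0.0057  2.5690  0.6830  4.2317]
y=Σ⁻¹𝟙 = [13.4497  11.4955  12.4063  15.1263  8.8092  28.8130]
a=μᵀx=1.115016  b=𝟙ᵀx=9.166854  c=𝟙ᵀy=90.099862  D=ac−b²=16.431595
λ₁=(c·0.118−b)/D = (90.099862·0.118−9.166854)/16.431595 = 0.089153
λ₂=(a−b·0.118)/D = (1.115016−9.166854·0.118)/16.431595 = 0.002028
w* = 0.089153·x + 0.002028·y:
  w_0 = 0.089153·0.5763 + 0.002028·13.4497 = 0.0787  (Alcoa)
  w_1 = 0.089153·1.1012 + 0.002028·11.4955 = 0.1215  (GE)
  w_2 = 0.089153·0.0057 + 0.002028·12.4063 = 0.0257  (Exxon)
  w_3 = 0.089153·2.5690 + 0.002028·15.1263 = 0.2597  (Oracle)
  w_4 = 0.089153·0.6830 + 0.002028·8.8092 = 0.0788  (Merck)
  w_5 = 0.089153·4.2317 + 0.002028·28.8130 = 0.4357  (Tesla)
Σw_i=1.0000  μᵀw=0.1180
σ²=wᵀΣw=λ₁·μ_p+λ₂ = 0.089153·0.118 + 0.002028 = 0.012548 ≈ 0.0125


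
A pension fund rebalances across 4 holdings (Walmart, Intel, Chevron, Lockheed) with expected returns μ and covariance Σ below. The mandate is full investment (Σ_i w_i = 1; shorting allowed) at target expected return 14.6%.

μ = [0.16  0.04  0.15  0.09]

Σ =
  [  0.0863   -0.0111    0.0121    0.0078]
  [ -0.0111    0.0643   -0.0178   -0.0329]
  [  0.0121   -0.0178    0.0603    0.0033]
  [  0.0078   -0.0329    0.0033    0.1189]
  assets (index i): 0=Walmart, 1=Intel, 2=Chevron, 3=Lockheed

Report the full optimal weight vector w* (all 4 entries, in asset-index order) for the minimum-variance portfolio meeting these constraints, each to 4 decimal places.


0.3877  0.0440  0.5177  0.0506

u=Σ⁻¹μ = [1.6517  2.2897  2.7660  1.2054]
v=Σ⁻¹𝟙 = [11.0448  31.9329  22.9244  15.8856]
a=μᵀu=0.879255  b=𝟙ᵀu=7.912840  c=𝟙ᵀv=81.787640  D=ac−b²=9.299192
λ₁=(c·0.146−b)/D = (81.787640·0.146−7.912840)/9.299192 = 0.433173
λ₂=(a−b·0.146)/D = (0.879255−7.912840·0.146)/9.299192 = -0.029682
w* = 0.433173·u + -0.029682·v:
  w_0 = 0.433173·1.6517 + -0.029682·11.0448 = 0.3877  (Walmart)
  w_1 = 0.433173·2.2897 + -0.029682·31.9329 = 0.0440  (Intel)
  w_2 = 0.433173·2.7660 + -0.029682·22.9244 = 0.5177  (Chevron)
  w_3 = 0.433173·1.2054 + -0.029682·15.8856 = 0.0506  (Lockheed)
Σw_i=1.0000  μᵀw=0.1460
σ²=wᵀΣw=λ₁·μ_p+λ₂ = 0.433173·0.146 + -0.029682 = 0.033561 ≈ 0.0336


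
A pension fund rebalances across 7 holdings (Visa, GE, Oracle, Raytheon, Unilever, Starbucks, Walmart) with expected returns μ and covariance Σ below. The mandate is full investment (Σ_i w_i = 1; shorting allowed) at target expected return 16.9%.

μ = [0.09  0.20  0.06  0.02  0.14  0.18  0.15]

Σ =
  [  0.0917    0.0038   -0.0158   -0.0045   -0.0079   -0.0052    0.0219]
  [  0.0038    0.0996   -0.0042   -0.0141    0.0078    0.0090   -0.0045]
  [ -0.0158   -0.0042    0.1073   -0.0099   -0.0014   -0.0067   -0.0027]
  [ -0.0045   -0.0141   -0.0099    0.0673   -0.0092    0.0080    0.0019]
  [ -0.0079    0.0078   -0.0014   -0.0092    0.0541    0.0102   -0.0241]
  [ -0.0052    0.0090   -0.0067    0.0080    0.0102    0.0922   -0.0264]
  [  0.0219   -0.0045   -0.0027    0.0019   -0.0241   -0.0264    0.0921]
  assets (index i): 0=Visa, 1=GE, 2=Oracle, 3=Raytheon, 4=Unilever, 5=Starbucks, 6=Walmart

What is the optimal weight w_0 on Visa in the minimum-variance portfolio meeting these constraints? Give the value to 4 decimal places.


0.0065

u=Σ⁻¹μ = [0.8429  1.8186  1.1200  1.0299  3.6144  2.3128  3.1374]
v=Σ⁻¹𝟙 = [12.7453  10.8460  15.2993  22.2720  29.3765  12.0122  19.4763]
a=μᵀu=1.920314  b=𝟙ᵀu=13.876023  c=𝟙ᵀv=122.027596  D=ac−b²=41.787285
λ₁=(c·0.169−b)/D = (122.027596·0.169−13.876023)/41.787285 = 0.161452
λ₂=(a−b·0.169)/D = (1.920314−13.876023·0.169)/41.787285 = -0.010164
w* = 0.161452·u + -0.010164·v:
  w_0 = 0.161452·0.8429 + -0.010164·12.7453 = 0.0065  (Visa)
  w_1 = 0.161452·1.8186 + -0.010164·10.8460 = 0.1834  (GE)
  w_2 = 0.161452·1.1200 + -0.010164·15.2993 = 0.0253  (Oracle)
  w_3 = 0.161452·1.0299 + -0.010164·22.2720 = -0.0601  (Raytheon)
  w_4 = 0.161452·3.6144 + -0.010164·29.3765 = 0.2850  (Unilever)
  w_5 = 0.161452·2.3128 + -0.010164·12.0122 = 0.2513  (Starbucks)
  w_6 = 0.161452·3.1374 + -0.010164·19.4763 = 0.3086  (Walmart)
Σw_i=1.0000  μᵀw=0.1690
σ²=wᵀΣw=λ₁·μ_p+λ₂ = 0.161452·0.169 + -0.010164 = 0.017121 ≈ 0.0171


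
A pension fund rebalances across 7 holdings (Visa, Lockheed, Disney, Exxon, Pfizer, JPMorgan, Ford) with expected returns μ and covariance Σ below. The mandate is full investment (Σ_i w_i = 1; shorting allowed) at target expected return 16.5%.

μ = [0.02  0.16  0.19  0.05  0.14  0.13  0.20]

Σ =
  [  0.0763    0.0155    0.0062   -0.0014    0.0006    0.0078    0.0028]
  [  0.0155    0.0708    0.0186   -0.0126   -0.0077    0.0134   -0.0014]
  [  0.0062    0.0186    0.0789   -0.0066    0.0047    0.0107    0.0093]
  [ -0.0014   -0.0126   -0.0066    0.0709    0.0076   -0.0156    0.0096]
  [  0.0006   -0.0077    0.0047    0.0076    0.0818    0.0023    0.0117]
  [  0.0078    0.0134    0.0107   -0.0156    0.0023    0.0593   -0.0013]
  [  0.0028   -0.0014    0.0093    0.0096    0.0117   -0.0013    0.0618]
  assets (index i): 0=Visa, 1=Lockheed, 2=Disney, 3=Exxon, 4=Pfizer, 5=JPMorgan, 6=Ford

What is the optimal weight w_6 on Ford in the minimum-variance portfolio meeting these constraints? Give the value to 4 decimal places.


p=Σ⁻¹μ = [-0.5469  2.0471  1.4124  1.0890  1.2848  1.8431  2.7212]
q=Σ⁻¹𝟙 = [8.3246  11.8673  6.6730  18.1855  9.1905  16.5482  10.8519]
a=μᵀp=1.603116  b=𝟙ᵀp=9.850712  c=𝟙ᵀq=81.640938  D=ac−b²=33.843376
λ₁=(c·0.165−b)/D = (81.640938·0.165−9.850712)/33.843376 = 0.106965
λ₂=(a−b·0.165)/D = (1.603116−9.850712·0.165)/33.843376 = -0.000657
w* = 0.106965·p + -0.000657·q:
  w_0 = 0.106965·-0.5469 + -0.000657·8.3246 = -0.0640  (Visa)
  w_1 = 0.106965·2.0471 + -0.000657·11.8673 = 0.2112  (Lockheed)
  w_2 = 0.106965·1.4124 + -0.000657·6.6730 = 0.1467  (Disney)
  w_3 = 0.106965·1.0890 + -0.000657·18.1855 = 0.1045  (Exxon)
  w_4 = 0.106965·1.2848 + -0.000657·9.1905 = 0.1314  (Pfizer)
  w_5 = 0.106965·1.8431 + -0.000657·16.5482 = 0.1863  (JPMorgan)
  w_6 = 0.106965·2.7212 + -0.000657·10.8519 = 0.2839  (Ford)
Σw_i=1.0000  μᵀw=0.1650
σ²=wᵀΣw=λ₁·μ_p+λ₂ = 0.106965·0.165 + -0.000657 = 0.016992 ≈ 0.0170

0.2839


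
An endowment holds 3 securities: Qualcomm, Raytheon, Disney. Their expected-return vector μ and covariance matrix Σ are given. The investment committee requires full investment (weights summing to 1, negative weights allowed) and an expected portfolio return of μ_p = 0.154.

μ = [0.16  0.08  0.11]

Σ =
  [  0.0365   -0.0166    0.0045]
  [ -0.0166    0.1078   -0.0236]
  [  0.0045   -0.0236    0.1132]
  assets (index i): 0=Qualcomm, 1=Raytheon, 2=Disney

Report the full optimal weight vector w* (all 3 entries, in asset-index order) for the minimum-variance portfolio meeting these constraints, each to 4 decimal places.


u=Σ⁻¹μ = [5.0475  1.7689  1.1399]
v=Σ⁻¹𝟙 = [33.7161  16.8793  11.0126]
a=μᵀu=1.074503  b=𝟙ᵀu=7.956312  c=𝟙ᵀv=61.608032  D=ac−b²=2.895110
λ₁=(c·0.154−b)/D = (61.608032·0.154−7.956312)/2.895110 = 0.528935
λ₂=(a−b·0.154)/D = (1.074503−7.956312·0.154)/2.895110 = -0.052077
w* = 0.528935·u + -0.052077·v:
  w_0 = 0.528935·5.0475 + -0.052077·33.7161 = 0.9140  (Qualcomm)
  w_1 = 0.528935·1.7689 + -0.052077·16.8793 = 0.0566  (Raytheon)
  w_2 = 0.528935·1.1399 + -0.052077·11.0126 = 0.0294  (Disney)
Σw_i=1.0000  μᵀw=0.1540
σ²=wᵀΣw=λ₁·μ_p+λ₂ = 0.528935·0.154 + -0.052077 = 0.029379 ≈ 0.0294

0.9140  0.0566  0.0294


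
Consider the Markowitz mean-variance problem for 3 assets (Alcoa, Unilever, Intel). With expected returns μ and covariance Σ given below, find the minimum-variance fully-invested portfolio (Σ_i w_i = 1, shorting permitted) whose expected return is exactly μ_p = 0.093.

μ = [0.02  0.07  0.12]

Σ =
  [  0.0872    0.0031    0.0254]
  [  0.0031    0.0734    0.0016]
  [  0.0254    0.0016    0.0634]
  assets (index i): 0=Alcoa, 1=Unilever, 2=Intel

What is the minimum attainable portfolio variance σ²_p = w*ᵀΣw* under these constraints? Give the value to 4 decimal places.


x=Σ⁻¹μ = [-0.3941  0.9261  2.0272]
y=Σ⁻¹𝟙 = [7.3653  13.0406  12.4930]
a=μᵀx=0.300218  b=𝟙ᵀx=2.559308  c=𝟙ᵀy=32.898870  D=ac−b²=3.326765
λ₁=(c·0.093−b)/D = (32.898870·0.093−2.559308)/3.326765 = 0.150382
λ₂=(a−b·0.093)/D = (0.300218−2.559308·0.093)/3.326765 = 0.018697
w* = 0.150382·x + 0.018697·y:
  w_0 = 0.150382·-0.3941 + 0.018697·7.3653 = 0.0785  (Alcoa)
  w_1 = 0.150382·0.9261 + 0.018697·13.0406 = 0.3831  (Unilever)
  w_2 = 0.150382·2.0272 + 0.018697·12.4930 = 0.5385  (Intel)
Σw_i=1.0000  μᵀw=0.0930
σ²=wᵀΣw=λ₁·μ_p+λ₂ = 0.150382·0.093 + 0.018697 = 0.032683 ≈ 0.0327

0.0327


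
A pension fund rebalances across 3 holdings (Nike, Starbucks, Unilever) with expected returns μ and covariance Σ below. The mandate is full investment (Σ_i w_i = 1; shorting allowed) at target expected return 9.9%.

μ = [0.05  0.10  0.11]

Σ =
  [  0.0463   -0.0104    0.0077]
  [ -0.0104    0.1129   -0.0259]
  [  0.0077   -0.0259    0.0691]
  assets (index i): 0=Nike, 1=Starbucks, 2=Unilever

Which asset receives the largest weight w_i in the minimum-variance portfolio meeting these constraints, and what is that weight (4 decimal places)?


p=Σ⁻¹μ = [1.0697  1.4465  2.0149]
q=Σ⁻¹𝟙 = [22.0220  14.9264  17.6125]
a=μᵀp=0.419773  b=𝟙ᵀp=4.531119  c=𝟙ᵀq=54.560934  D=ac−b²=2.372189
λ₁=(c·0.099−b)/D = (54.560934·0.099−4.531119)/2.372189 = 0.366924
λ₂=(a−b·0.099)/D = (0.419773−4.531119·0.099)/2.372189 = -0.012144
w* = 0.366924·p + -0.012144·q:
  w_0 = 0.366924·1.0697 + -0.012144·22.0220 = 0.1251  (Nike)
  w_1 = 0.366924·1.4465 + -0.012144·14.9264 = 0.3495  (Starbucks)
  w_2 = 0.366924·2.0149 + -0.012144·17.6125 = 0.5254  (Unilever)
Σw_i=1.0000  μᵀw=0.0990
σ²=wᵀΣw=λ₁·μ_p+λ₂ = 0.366924·0.099 + -0.012144 = 0.024182 ≈ 0.0242

Unilever (0.5254)


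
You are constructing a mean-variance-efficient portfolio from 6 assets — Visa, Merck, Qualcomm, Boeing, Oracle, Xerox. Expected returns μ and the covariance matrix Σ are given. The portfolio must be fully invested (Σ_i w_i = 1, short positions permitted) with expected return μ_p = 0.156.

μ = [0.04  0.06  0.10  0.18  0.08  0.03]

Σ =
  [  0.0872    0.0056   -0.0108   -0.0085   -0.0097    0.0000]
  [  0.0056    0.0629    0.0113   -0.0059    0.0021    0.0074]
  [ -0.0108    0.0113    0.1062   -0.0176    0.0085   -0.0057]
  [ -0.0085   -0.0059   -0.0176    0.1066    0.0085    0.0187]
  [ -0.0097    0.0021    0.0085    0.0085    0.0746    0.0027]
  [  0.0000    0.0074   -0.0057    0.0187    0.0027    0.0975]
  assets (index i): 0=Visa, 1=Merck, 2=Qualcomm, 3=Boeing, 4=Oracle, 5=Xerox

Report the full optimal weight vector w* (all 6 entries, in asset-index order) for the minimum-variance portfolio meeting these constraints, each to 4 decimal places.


0.0597  0.1034  0.3014  0.6433  0.0943  -0.2019

x=Σ⁻¹μ = [0.8321  0.8312  1.1920  1.9480  0.8024  -0.0815]
y=Σ⁻¹𝟙 = [14.4061  12.3884  10.7634  10.6931  12.2110  7.5564]
a=μᵀx=0.614751  b=𝟙ᵀx=5.524207  c=𝟙ᵀy=68.018268  D=ac−b²=11.297452
λ₁=(c·0.156−b)/D = (68.018268·0.156−5.524207)/11.297452 = 0.450247
λ₂=(a−b·0.156)/D = (0.614751−5.524207·0.156)/11.297452 = -0.021866
w* = 0.450247·x + -0.021866·y:
  w_0 = 0.450247·0.8321 + -0.021866·14.4061 = 0.0597  (Visa)
  w_1 = 0.450247·0.8312 + -0.021866·12.3884 = 0.1034  (Merck)
  w_2 = 0.450247·1.1920 + -0.021866·10.7634 = 0.3014  (Qualcomm)
  w_3 = 0.450247·1.9480 + -0.021866·10.6931 = 0.6433  (Boeing)
  w_4 = 0.450247·0.8024 + -0.021866·12.2110 = 0.0943  (Oracle)
  w_5 = 0.450247·-0.0815 + -0.021866·7.5564 = -0.2019  (Xerox)
Σw_i=1.0000  μᵀw=0.1560
σ²=wᵀΣw=λ₁·μ_p+λ₂ = 0.450247·0.156 + -0.021866 = 0.048373 ≈ 0.0484


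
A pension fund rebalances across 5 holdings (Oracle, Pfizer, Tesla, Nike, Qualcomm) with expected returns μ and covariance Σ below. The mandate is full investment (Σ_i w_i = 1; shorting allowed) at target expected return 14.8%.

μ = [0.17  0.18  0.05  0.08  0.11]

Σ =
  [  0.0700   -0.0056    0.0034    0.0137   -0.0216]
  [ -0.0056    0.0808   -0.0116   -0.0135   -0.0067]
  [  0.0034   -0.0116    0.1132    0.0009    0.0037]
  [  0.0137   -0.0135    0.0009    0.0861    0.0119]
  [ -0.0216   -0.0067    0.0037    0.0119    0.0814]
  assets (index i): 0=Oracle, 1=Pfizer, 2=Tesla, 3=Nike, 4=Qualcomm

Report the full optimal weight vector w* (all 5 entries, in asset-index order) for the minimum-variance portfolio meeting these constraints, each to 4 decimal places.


g=Σ⁻¹μ = [3.2473  2.8138  0.5518  0.5241  2.3430]
h=Σ⁻¹𝟙 = [18.7420  17.9490  9.4835  8.9993  16.9890]
a=μᵀg=1.385765  b=𝟙ᵀg=9.479880  c=𝟙ᵀh=72.162847  D=ac−b²=10.132599
λ₁=(c·0.148−b)/D = (72.162847·0.148−9.479880)/10.132599 = 0.118451
λ₂=(a−b·0.148)/D = (1.385765−9.479880·0.148)/10.132599 = -0.001703
w* = 0.118451·g + -0.001703·h:
  w_0 = 0.118451·3.2473 + -0.001703·18.7420 = 0.3527  (Oracle)
  w_1 = 0.118451·2.8138 + -0.001703·17.9490 = 0.3027  (Pfizer)
  w_2 = 0.118451·0.5518 + -0.001703·9.4835 = 0.0492  (Tesla)
  w_3 = 0.118451·0.5241 + -0.001703·8.9993 = 0.0467  (Nike)
  w_4 = 0.118451·2.3430 + -0.001703·16.9890 = 0.2486  (Qualcomm)
Σw_i=1.0000  μᵀw=0.1480
σ²=wᵀΣw=λ₁·μ_p+λ₂ = 0.118451·0.148 + -0.001703 = 0.015828 ≈ 0.0158

0.3527  0.3027  0.0492  0.0467  0.2486


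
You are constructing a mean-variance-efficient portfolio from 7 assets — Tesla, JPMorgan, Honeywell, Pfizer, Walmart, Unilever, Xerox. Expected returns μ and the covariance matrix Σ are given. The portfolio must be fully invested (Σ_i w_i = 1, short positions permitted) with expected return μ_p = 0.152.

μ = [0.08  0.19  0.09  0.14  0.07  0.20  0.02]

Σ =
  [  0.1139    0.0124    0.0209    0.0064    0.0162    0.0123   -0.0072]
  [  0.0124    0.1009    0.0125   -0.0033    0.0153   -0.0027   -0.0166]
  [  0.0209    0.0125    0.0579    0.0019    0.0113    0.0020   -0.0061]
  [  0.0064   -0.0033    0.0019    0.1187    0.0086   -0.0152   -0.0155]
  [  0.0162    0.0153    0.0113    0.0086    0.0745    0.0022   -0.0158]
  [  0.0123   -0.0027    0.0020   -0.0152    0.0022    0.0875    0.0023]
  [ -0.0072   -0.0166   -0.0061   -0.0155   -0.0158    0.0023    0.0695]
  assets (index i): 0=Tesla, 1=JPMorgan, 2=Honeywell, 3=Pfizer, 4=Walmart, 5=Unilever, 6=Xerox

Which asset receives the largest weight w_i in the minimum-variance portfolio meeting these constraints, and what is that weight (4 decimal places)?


Unilever (0.3203)

x=Σ⁻¹μ = [-0.0598  2.0319  1.0511  1.6878  0.3663  2.5844  1.2333]
y=Σ⁻¹𝟙 = [2.9909  10.6904  13.2303  12.1158  11.7702  12.2296  23.3861]
a=μᵀx=1.279344  b=𝟙ᵀx=8.894960  c=𝟙ᵀy=86.413432  D=ac−b²=31.432184
λ₁=(c·0.152−b)/D = (86.413432·0.152−8.894960)/31.432184 = 0.134890
λ₂=(a−b·0.152)/D = (1.279344−8.894960·0.152)/31.432184 = -0.002313
w* = 0.134890·x + -0.002313·y:
  w_0 = 0.134890·-0.0598 + -0.002313·2.9909 = -0.0150  (Tesla)
  w_1 = 0.134890·2.0319 + -0.002313·10.6904 = 0.2494  (JPMorgan)
  w_2 = 0.134890·1.0511 + -0.002313·13.2303 = 0.1112  (Honeywell)
  w_3 = 0.134890·1.6878 + -0.002313·12.1158 = 0.1996  (Pfizer)
  w_4 = 0.134890·0.3663 + -0.002313·11.7702 = 0.0222  (Walmart)
  w_5 = 0.134890·2.5844 + -0.002313·12.2296 = 0.3203  (Unilever)
  w_6 = 0.134890·1.2333 + -0.002313·23.3861 = 0.1123  (Xerox)
Σw_i=1.0000  μᵀw=0.1520
σ²=wᵀΣw=λ₁·μ_p+λ₂ = 0.134890·0.152 + -0.002313 = 0.018191 ≈ 0.0182


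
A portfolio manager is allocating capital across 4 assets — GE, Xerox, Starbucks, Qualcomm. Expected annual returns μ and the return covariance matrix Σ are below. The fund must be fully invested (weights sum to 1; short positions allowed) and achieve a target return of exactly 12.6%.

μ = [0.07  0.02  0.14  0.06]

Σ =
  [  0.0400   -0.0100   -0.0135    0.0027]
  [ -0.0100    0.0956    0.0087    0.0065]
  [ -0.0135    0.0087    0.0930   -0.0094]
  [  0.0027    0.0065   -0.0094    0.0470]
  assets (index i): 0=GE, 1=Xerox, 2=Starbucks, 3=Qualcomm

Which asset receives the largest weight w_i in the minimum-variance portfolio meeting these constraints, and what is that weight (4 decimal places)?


Starbucks (0.6530)

p=Σ⁻¹μ = [2.3609  0.1726  1.9850  1.5141]
q=Σ⁻¹𝟙 = [31.8487  10.8445  16.5091  21.2490]
a=μᵀp=0.537455  b=𝟙ᵀp=6.032520  c=𝟙ᵀq=80.451392  D=ac−b²=6.847731
λ₁=(c·0.126−b)/D = (80.451392·0.126−6.032520)/6.847731 = 0.599375
λ₂=(a−b·0.126)/D = (0.537455−6.032520·0.126)/6.847731 = -0.032513
w* = 0.599375·p + -0.032513·q:
  w_0 = 0.599375·2.3609 + -0.032513·31.8487 = 0.3795  (GE)
  w_1 = 0.599375·0.1726 + -0.032513·10.8445 = -0.2492  (Xerox)
  w_2 = 0.599375·1.9850 + -0.032513·16.5091 = 0.6530  (Starbucks)
  w_3 = 0.599375·1.5141 + -0.032513·21.2490 = 0.2166  (Qualcomm)
Σw_i=1.0000  μᵀw=0.1260
σ²=wᵀΣw=λ₁·μ_p+λ₂ = 0.599375·0.126 + -0.032513 = 0.043008 ≈ 0.0430


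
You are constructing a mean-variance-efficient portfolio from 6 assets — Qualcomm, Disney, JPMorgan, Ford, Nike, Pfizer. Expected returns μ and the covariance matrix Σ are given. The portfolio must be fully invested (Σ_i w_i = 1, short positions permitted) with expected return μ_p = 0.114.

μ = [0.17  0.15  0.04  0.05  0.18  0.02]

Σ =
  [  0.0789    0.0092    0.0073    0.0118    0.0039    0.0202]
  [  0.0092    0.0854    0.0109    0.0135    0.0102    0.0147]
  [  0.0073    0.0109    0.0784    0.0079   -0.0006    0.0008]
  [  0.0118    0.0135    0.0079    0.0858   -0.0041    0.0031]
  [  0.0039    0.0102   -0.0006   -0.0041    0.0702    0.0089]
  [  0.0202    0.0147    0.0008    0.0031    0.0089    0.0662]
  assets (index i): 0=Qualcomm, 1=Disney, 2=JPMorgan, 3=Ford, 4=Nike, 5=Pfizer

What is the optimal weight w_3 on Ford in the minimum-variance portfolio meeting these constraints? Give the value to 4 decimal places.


0.1482

x=Σ⁻¹μ = [2.0805  1.3622  0.1332  0.2191  2.3873  -0.9680]
y=Σ⁻¹𝟙 = [6.6263  5.0234  10.5060  9.2341  12.5435  9.7226]
a=μᵀx=0.984644  b=𝟙ᵀx=5.214192  c=𝟙ᵀy=53.655850  D=ac−b²=25.644107
λ₁=(c·0.114−b)/D = (53.655850·0.114−5.214192)/25.644107 = 0.035196
λ₂=(a−b·0.114)/D = (0.984644−5.214192·0.114)/25.644107 = 0.015217
w* = 0.035196·x + 0.015217·y:
  w_0 = 0.035196·2.0805 + 0.015217·6.6263 = 0.1741  (Qualcomm)
  w_1 = 0.035196·1.3622 + 0.015217·5.0234 = 0.1244  (Disney)
  w_2 = 0.035196·0.1332 + 0.015217·10.5060 = 0.1646  (JPMorgan)
  w_3 = 0.035196·0.2191 + 0.015217·9.2341 = 0.1482  (Ford)
  w_4 = 0.035196·2.3873 + 0.015217·12.5435 = 0.2749  (Nike)
  w_5 = 0.035196·-0.9680 + 0.015217·9.7226 = 0.1139  (Pfizer)
Σw_i=1.0000  μᵀw=0.1140
σ²=wᵀΣw=λ₁·μ_p+λ₂ = 0.035196·0.114 + 0.015217 = 0.019229 ≈ 0.0192


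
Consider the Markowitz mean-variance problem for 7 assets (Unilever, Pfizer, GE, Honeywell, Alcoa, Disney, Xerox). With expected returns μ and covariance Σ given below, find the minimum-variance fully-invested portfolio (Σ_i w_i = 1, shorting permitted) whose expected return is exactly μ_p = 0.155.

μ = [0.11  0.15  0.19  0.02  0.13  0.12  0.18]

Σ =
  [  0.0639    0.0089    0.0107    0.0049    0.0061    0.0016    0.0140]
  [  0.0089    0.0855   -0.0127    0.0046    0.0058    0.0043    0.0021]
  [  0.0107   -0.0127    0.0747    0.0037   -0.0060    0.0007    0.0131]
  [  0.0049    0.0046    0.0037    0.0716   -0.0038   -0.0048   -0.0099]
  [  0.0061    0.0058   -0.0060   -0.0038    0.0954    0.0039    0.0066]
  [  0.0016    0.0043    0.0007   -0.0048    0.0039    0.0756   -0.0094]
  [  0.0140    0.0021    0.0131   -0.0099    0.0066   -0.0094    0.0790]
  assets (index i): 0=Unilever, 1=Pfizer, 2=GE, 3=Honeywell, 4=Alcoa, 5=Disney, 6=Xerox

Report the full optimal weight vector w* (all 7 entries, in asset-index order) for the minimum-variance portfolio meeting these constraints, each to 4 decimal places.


0.0372  0.1940  0.2687  0.0214  0.1209  0.1632  0.1946

g=Σ⁻¹μ = [0.4393  1.8496  2.5242  0.4347  1.2005  1.6493  1.8833]
h=Σ⁻¹𝟙 = [7.1852  10.2331  11.8500  15.3226  9.3389  14.3665  11.9973]
a=μᵀg=1.507024  b=𝟙ᵀg=9.980837  c=𝟙ᵀh=80.293548  D=ac−b²=21.387223
λ₁=(c·0.155−b)/D = (80.293548·0.155−9.980837)/21.387223 = 0.115240
λ₂=(a−b·0.155)/D = (1.507024−9.980837·0.155)/21.387223 = -0.001871
w* = 0.115240·g + -0.001871·h:
  w_0 = 0.115240·0.4393 + -0.001871·7.1852 = 0.0372  (Unilever)
  w_1 = 0.115240·1.8496 + -0.001871·10.2331 = 0.1940  (Pfizer)
  w_2 = 0.115240·2.5242 + -0.001871·11.8500 = 0.2687  (GE)
  w_3 = 0.115240·0.4347 + -0.001871·15.3226 = 0.0214  (Honeywell)
  w_4 = 0.115240·1.2005 + -0.001871·9.3389 = 0.1209  (Alcoa)
  w_5 = 0.115240·1.6493 + -0.001871·14.3665 = 0.1632  (Disney)
  w_6 = 0.115240·1.8833 + -0.001871·11.9973 = 0.1946  (Xerox)
Σw_i=1.0000  μᵀw=0.1550
σ²=wᵀΣw=λ₁·μ_p+λ₂ = 0.115240·0.155 + -0.001871 = 0.015992 ≈ 0.0160


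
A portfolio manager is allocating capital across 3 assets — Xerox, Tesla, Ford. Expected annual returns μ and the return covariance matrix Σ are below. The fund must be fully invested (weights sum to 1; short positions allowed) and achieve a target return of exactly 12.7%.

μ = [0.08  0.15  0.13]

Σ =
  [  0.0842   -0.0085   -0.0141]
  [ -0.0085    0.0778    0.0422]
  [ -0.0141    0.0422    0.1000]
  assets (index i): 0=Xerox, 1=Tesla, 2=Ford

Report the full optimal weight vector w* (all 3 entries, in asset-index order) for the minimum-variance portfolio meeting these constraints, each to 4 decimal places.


p=Σ⁻¹μ = [1.2469  1.6389  0.7842]
q=Σ⁻¹𝟙 = [14.1963  10.2381  7.6812]
a=μᵀp=0.447530  b=𝟙ᵀp=3.669972  c=𝟙ᵀq=32.115581  D=ac−b²=0.903985
λ₁=(c·0.127−b)/D = (32.115581·0.127−3.669972)/0.903985 = 0.452117
λ₂=(a−b·0.127)/D = (0.447530−3.669972·0.127)/0.903985 = -0.020528
w* = 0.452117·p + -0.020528·q:
  w_0 = 0.452117·1.2469 + -0.020528·14.1963 = 0.2723  (Xerox)
  w_1 = 0.452117·1.6389 + -0.020528·10.2381 = 0.5308  (Tesla)
  w_2 = 0.452117·0.7842 + -0.020528·7.6812 = 0.1969  (Ford)
Σw_i=1.0000  μᵀw=0.1270
σ²=wᵀΣw=λ₁·μ_p+λ₂ = 0.452117·0.127 + -0.020528 = 0.036891 ≈ 0.0369

0.2723  0.5308  0.1969


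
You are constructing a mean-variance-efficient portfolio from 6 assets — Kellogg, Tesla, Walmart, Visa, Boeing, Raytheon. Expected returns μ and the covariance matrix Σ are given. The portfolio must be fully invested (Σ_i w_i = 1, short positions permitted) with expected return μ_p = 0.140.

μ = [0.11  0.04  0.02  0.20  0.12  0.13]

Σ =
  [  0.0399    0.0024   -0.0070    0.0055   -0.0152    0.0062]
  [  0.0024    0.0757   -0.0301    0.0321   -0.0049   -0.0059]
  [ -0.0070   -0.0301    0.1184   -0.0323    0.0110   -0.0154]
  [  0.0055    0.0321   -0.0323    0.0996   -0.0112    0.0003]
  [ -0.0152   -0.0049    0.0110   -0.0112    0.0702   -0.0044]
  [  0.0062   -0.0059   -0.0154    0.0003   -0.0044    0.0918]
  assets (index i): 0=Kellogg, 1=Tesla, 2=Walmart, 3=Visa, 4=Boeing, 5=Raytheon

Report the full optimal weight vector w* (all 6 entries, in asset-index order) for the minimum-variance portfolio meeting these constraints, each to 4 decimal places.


p=Σ⁻¹μ = [3.4203  0.0810  0.9866  2.4212  2.7802  1.4812]
q=Σ⁻¹𝟙 = [31.9093  16.9924  17.3483  10.8850  22.2216  13.7701]
a=μᵀp=1.409612  b=𝟙ᵀp=11.170380  c=𝟙ᵀq=113.126645  D=ac−b²=34.687338
λ₁=(c·0.140−b)/D = (113.126645·0.140−11.170380)/34.687338 = 0.134555
λ₂=(a−b·0.140)/D = (1.409612−11.170380·0.140)/34.687338 = -0.004447
w* = 0.134555·p + -0.004447·q:
  w_0 = 0.134555·3.4203 + -0.004447·31.9093 = 0.3183  (Kellogg)
  w_1 = 0.134555·0.0810 + -0.004447·16.9924 = -0.0647  (Tesla)
  w_2 = 0.134555·0.9866 + -0.004447·17.3483 = 0.0556  (Walmart)
  w_3 = 0.134555·2.4212 + -0.004447·10.8850 = 0.2774  (Visa)
  w_4 = 0.134555·2.7802 + -0.004447·22.2216 = 0.2753  (Boeing)
  w_5 = 0.134555·1.4812 + -0.004447·13.7701 = 0.1381  (Raytheon)
Σw_i=1.0000  μᵀw=0.1400
σ²=wᵀΣw=λ₁·μ_p+λ₂ = 0.134555·0.140 + -0.004447 = 0.014391 ≈ 0.0144

0.3183  -0.0647  0.0556  0.2774  0.2753  0.1381


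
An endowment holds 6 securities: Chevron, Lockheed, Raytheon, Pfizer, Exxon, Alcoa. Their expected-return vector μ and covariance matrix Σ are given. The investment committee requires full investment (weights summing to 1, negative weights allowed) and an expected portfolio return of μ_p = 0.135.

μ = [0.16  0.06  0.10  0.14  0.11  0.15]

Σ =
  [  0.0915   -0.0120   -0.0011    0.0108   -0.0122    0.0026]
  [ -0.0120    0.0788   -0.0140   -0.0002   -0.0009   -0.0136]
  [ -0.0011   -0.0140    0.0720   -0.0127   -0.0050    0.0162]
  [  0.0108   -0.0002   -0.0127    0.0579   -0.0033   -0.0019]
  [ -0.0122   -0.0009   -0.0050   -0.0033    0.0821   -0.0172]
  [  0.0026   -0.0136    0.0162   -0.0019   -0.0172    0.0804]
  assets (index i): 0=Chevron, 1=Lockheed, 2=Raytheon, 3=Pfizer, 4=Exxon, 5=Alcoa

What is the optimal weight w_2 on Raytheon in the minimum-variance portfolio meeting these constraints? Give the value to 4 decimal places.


0.0828

p=Σ⁻¹μ = [1.9419  1.8237  1.8937  2.6869  2.3529  2.2966]
q=Σ⁻¹𝟙 = [13.7065  21.3737  19.6074  20.7628  19.9182  16.4110]
a=μᵀp=1.588967  b=𝟙ᵀp=12.995655  c=𝟙ᵀq=111.779652  D=ac−b²=8.727189
λ₁=(c·0.135−b)/D = (111.779652·0.135−12.995655)/8.727189 = 0.240008
λ₂=(a−b·0.135)/D = (1.588967−12.995655·0.135)/8.727189 = -0.018958
w* = 0.240008·p + -0.018958·q:
  w_0 = 0.240008·1.9419 + -0.018958·13.7065 = 0.2062  (Chevron)
  w_1 = 0.240008·1.8237 + -0.018958·21.3737 = 0.0325  (Lockheed)
  w_2 = 0.240008·1.8937 + -0.018958·19.6074 = 0.0828  (Raytheon)
  w_3 = 0.240008·2.6869 + -0.018958·20.7628 = 0.2513  (Pfizer)
  w_4 = 0.240008·2.3529 + -0.018958·19.9182 = 0.1871  (Exxon)
  w_5 = 0.240008·2.2966 + -0.018958·16.4110 = 0.2401  (Alcoa)
Σw_i=1.0000  μᵀw=0.1350
σ²=wᵀΣw=λ₁·μ_p+λ₂ = 0.240008·0.135 + -0.018958 = 0.013444 ≈ 0.0134


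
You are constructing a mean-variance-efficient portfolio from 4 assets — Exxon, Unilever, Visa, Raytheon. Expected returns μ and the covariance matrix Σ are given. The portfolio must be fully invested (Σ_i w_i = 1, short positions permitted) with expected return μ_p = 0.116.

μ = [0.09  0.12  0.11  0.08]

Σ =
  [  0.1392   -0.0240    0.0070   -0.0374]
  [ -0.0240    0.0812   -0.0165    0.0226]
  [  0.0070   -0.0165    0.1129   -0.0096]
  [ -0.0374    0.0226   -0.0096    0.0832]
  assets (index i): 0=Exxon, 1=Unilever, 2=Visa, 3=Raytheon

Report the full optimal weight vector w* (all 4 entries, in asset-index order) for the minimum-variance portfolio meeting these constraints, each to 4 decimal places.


x=Σ⁻¹μ = [1.2010  1.7633  1.2568  1.1675]
y=Σ⁻¹𝟙 = [13.2049  14.2543  11.4316  15.4022]
a=μᵀx=0.551334  b=𝟙ᵀx=5.388602  c=𝟙ᵀy=54.292920  D=ac−b²=0.896487
λ₁=(c·0.116−b)/D = (54.292920·0.116−5.388602)/0.896487 = 1.014378
λ₂=(a−b·0.116)/D = (0.551334−5.388602·0.116)/0.896487 = -0.082259
w* = 1.014378·x + -0.082259·y:
  w_0 = 1.014378·1.2010 + -0.082259·13.2049 = 0.1321  (Exxon)
  w_1 = 1.014378·1.7633 + -0.082259·14.2543 = 0.6161  (Unilever)
  w_2 = 1.014378·1.2568 + -0.082259·11.4316 = 0.3345  (Visa)
  w_3 = 1.014378·1.1675 + -0.082259·15.4022 = -0.0827  (Raytheon)
Σw_i=1.0000  μᵀw=0.1160
σ²=wᵀΣw=λ₁·μ_p+λ₂ = 1.014378·0.116 + -0.082259 = 0.035409 ≈ 0.0354

0.1321  0.6161  0.3345  -0.0827
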